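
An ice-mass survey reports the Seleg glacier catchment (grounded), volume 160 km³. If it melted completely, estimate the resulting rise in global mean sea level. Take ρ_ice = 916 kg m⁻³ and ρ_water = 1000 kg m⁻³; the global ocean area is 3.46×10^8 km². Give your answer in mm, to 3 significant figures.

Seleg: 160 km³ × (916/1000) = 146.6 km³ of water.
Spread over 3.46×10^14 m² of ocean, Δh = 1.466×10^11 / 3.46×10^14 = 4.24×10^-4 m = 0.424 mm.

≈ 0.424 mm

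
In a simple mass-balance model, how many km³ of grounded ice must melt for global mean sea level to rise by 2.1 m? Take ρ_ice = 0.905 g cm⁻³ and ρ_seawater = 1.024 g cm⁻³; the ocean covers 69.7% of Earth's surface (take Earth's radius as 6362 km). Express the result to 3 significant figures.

Required water volume = Δh × A = 2.1 m × 3.55×10^14 m² = 7.445×10^14 m³ = 7.445×10^5 km³.
Ice volume = water volume × ρ_w/ρ_ice = 7.445×10^5 × 1024/905 = 8.42×10^5 km³.

≈ 8.42×10^5 km³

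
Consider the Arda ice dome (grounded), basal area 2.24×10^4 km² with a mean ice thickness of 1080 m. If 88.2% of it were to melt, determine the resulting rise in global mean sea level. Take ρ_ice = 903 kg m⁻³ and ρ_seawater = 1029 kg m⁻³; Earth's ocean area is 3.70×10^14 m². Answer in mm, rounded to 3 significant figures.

≈ 50.6 mm

Arda: ice volume = 2.24×10^4 km² × 1080 m = 2.419×10^4 km³; 0.882 × 2.419×10^4 × (903/1029) = 1.872×10^4 km³ of water.
Spread over 3.70×10^14 m² of ocean, Δh = 1.872×10^13 / 3.70×10^14 = 0.0506 m = 50.6 mm.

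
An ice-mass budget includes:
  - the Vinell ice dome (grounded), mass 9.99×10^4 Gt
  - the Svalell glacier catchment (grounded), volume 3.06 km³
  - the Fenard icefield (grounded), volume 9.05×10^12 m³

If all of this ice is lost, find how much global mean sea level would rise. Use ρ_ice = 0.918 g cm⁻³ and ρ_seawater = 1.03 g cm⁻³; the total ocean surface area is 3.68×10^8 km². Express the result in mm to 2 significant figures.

Vinell: 9.99×10^4 Gt = 9.990×10^16 kg; dividing by ρ_w = 1.03 g cm⁻³ = 1030 kg m⁻³ gives 9.699×10^13 m³ of water.
Svalell: 3.06 km³ × (918/1030) = 2.727 km³ of water.
Fenard: 9.05×10^12 m³ × (918/1030) = 8.066×10^12 m³ of water.
Total added water ≈ 1.051×10^14 m³ over 3.68×10^14 m² → Δh = 0.285 m = 290 mm.

≈ 290 mm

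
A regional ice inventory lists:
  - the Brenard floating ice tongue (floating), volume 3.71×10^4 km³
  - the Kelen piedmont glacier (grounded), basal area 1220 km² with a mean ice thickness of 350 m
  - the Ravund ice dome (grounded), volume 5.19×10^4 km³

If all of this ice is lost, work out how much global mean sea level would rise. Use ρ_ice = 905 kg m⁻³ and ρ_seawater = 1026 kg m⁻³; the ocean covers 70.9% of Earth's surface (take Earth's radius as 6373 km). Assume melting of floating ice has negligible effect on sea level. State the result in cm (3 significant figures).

The Brenard floating ice tongue is floating and already displaces its own weight of water, so its melt adds essentially nothing to sea level.
Kelen: ice volume = 1220 km² × 350 m = 427.0 km³; 427.0 × (905/1026) = 376.6 km³ of water.
Ravund: 5.19×10^4 km³ × (905/1026) = 4.578×10^4 km³ of water.
Total added water ≈ 4.616×10^13 m³ over 3.62×10^14 m² → Δh = 0.128 m = 12.8 cm.

≈ 12.8 cm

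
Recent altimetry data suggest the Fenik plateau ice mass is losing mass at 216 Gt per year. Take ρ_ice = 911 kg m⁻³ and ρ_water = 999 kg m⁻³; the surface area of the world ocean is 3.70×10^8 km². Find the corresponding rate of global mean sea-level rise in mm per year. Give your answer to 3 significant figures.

≈ 0.584 mm/yr

ρ_w = 999 kg m⁻³. Annual water volume added = 216 Gt / ρ_w = 2.160×10^14 kg / 999 kg m⁻³ = 2.162×10^11 m³.
Δh per year = 2.162×10^11 / 3.70×10^14 = 5.84×10^-4 m = 0.584 mm.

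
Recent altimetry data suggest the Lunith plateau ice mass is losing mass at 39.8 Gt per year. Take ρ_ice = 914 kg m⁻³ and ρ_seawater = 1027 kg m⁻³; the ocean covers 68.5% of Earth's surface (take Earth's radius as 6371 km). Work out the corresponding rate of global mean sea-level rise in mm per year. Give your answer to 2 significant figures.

≈ 0.11 mm/yr

ρ_w = 1027 kg m⁻³. Annual water volume added = 39.8 Gt / ρ_w = 3.980×10^13 kg / 1027 kg m⁻³ = 3.875×10^10 m³.
Δh per year = 3.875×10^10 / 3.49×10^14 = 1.11×10^-4 m = 0.11 mm.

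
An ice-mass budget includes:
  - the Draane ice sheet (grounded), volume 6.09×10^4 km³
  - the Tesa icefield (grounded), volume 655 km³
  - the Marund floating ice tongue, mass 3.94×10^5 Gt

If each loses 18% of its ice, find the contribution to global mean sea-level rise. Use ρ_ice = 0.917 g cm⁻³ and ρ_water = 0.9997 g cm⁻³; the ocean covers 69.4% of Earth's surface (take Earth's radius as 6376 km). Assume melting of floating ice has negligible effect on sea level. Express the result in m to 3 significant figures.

Draane: 0.18 × 6.09×10^4 km³ × (917/999.7) = 1.006×10^4 km³ of water.
Tesa: 0.18 × 655 km³ × (917/999.7) = 108.1 km³ of water.
The Marund floating ice tongue is floating and already displaces its own weight of water, so its melt adds essentially nothing to sea level.
Total added water ≈ 1.016×10^13 m³ over 3.55×10^14 m² → Δh = 0.0287 m.

≈ 0.0287 m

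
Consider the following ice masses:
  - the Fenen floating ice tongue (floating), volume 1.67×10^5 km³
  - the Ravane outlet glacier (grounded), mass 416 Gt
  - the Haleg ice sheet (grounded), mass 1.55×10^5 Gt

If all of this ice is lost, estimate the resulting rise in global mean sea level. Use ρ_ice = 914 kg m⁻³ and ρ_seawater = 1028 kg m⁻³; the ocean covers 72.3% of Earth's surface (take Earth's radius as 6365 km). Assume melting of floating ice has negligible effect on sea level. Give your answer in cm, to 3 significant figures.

≈ 41.1 cm

The Fenen floating ice tongue is floating and already displaces its own weight of water, so its melt adds essentially nothing to sea level.
Ravane: 416 Gt = 4.160×10^14 kg; dividing by ρ_w = 1028 kg m⁻³ gives 4.047×10^11 m³ of water.
Haleg: 1.55×10^5 Gt = 1.550×10^17 kg; dividing by ρ_w = 1028 kg m⁻³ gives 1.508×10^14 m³ of water.
Total added water ≈ 1.512×10^14 m³ over 3.68×10^14 m² → Δh = 0.411 m = 41.1 cm.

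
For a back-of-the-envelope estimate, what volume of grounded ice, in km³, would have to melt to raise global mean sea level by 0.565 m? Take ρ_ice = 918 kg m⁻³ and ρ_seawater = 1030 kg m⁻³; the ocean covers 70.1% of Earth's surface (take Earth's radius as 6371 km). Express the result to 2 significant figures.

≈ 2.3×10^5 km³

Required water volume = Δh × A = 0.565 m × 3.58×10^14 m² = 2.020×10^14 m³ = 2.020×10^5 km³.
Ice volume = water volume × ρ_w/ρ_ice = 2.020×10^5 × 1030/918 = 2.3×10^5 km³.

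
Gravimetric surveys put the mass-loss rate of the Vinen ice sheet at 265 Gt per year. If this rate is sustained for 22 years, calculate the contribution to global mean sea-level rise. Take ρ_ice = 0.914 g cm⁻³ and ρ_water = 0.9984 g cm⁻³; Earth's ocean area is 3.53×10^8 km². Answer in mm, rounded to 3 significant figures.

Total mass lost = 265 Gt/yr × 22 yr = 5830 Gt = 5.830×10^15 kg.
ρ_w = 0.9984 g cm⁻³ = 998.4 kg m⁻³, so water volume = 5.830×10^15 / 998.4 = 5.839×10^12 m³.
Δh = 5.839×10^12 / 3.53×10^14 = 0.0165 m = 16.5 mm.

≈ 16.5 mm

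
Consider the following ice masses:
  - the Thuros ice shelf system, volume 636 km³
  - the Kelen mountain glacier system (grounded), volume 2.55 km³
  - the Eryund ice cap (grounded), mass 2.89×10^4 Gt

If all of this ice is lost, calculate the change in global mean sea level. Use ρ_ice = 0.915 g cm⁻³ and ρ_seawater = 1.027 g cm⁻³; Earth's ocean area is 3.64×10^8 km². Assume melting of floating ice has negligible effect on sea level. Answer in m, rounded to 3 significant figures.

The Thuros ice shelf system is floating and already displaces its own weight of water, so its melt adds essentially nothing to sea level.
Kelen: 2.55 km³ × (915/1027) = 2.272 km³ of water.
Eryund: 2.89×10^4 Gt = 2.890×10^16 kg; dividing by ρ_w = 1.027 g cm⁻³ = 1027 kg m⁻³ gives 2.814×10^13 m³ of water.
Total added water ≈ 2.814×10^13 m³ over 3.64×10^14 m² → Δh = 0.0773 m.

≈ 0.0773 m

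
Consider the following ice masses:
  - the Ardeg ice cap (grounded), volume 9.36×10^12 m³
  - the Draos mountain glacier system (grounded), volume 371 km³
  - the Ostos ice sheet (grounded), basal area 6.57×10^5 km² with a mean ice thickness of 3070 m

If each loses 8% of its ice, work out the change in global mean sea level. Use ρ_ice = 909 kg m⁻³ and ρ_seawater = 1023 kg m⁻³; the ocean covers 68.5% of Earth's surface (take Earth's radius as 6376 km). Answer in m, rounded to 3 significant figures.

Ardeg: 0.08 × 9.36×10^12 m³ × (909/1023) = 6.654×10^11 m³ of water.
Draos: 0.08 × 371 km³ × (909/1023) = 26.37 km³ of water.
Ostos: ice volume = 6.57×10^5 km² × 3070 m = 2.017×10^6 km³; 0.08 × 2.017×10^6 × (909/1023) = 1.434×10^5 km³ of water.
Total added water ≈ 1.441×10^14 m³ over 3.50×10^14 m² → Δh = 0.412 m.

≈ 0.412 m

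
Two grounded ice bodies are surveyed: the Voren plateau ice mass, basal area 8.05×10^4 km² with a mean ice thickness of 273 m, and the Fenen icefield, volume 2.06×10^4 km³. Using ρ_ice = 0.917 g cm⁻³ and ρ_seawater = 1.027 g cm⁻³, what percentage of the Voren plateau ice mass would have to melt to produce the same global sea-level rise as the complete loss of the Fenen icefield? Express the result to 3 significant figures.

Equal sea-level rise means equal mass of meltwater, i.e. equal mass of ice lost.
Ice mass of Fenen: 1.889×10^16 kg; ice mass of Voren: 2.015×10^16 kg.
Fraction required = 1.889×10^16 / 2.015×10^16 = 0.937 → 93.7 %.

≈ 93.7 %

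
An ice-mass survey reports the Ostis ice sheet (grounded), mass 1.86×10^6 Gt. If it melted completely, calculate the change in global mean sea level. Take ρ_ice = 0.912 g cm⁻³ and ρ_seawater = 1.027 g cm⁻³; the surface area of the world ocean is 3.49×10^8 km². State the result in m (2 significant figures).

Ostis: 1.86×10^6 Gt = 1.860×10^18 kg; dividing by ρ_w = 1.027 g cm⁻³ = 1027 kg m⁻³ gives 1.811×10^15 m³ of water.
Spread over 3.49×10^14 m² of ocean, Δh = 1.811×10^15 / 3.49×10^14 = 5.19 m.

≈ 5.2 m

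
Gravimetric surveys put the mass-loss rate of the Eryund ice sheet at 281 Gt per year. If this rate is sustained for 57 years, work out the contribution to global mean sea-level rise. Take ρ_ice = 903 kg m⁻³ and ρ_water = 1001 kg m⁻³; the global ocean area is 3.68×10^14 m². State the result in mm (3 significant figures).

≈ 43.5 mm

Total mass lost = 281 Gt/yr × 57 yr = 1.602×10^4 Gt = 1.602×10^16 kg.
ρ_w = 1001 kg m⁻³, so water volume = 1.602×10^16 / 1001 = 1.600×10^13 m³.
Δh = 1.600×10^13 / 3.68×10^14 = 0.0435 m = 43.5 mm.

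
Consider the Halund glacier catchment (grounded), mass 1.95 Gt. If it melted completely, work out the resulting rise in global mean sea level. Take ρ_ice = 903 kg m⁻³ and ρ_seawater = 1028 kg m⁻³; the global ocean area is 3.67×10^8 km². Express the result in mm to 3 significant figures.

≈ 5.17×10^-3 mm

Halund: 1.95 Gt = 1.950×10^12 kg; dividing by ρ_w = 1028 kg m⁻³ gives 1.897×10^9 m³ of water.
Spread over 3.67×10^14 m² of ocean, Δh = 1.897×10^9 / 3.67×10^14 = 5.17×10^-6 m = 5.17×10^-3 mm.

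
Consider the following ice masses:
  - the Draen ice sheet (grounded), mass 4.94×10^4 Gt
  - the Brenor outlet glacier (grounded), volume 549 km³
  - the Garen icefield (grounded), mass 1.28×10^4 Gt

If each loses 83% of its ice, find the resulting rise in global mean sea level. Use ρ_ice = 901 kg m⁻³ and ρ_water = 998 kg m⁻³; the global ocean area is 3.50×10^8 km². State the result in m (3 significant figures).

≈ 0.149 m

Draen: 0.83 × 4.94×10^4 Gt = 4.100×10^16 kg; dividing by ρ_w = 998 kg m⁻³ gives 4.108×10^13 m³ of water.
Brenor: 0.83 × 549 km³ × (901/998) = 411.4 km³ of water.
Garen: 0.83 × 1.28×10^4 Gt = 1.062×10^16 kg; dividing by ρ_w = 998 kg m⁻³ gives 1.065×10^13 m³ of water.
Total added water ≈ 5.214×10^13 m³ over 3.50×10^14 m² → Δh = 0.149 m.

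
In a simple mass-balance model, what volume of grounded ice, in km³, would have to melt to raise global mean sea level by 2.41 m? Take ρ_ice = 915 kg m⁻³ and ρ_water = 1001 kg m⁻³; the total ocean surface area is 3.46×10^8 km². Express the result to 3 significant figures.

≈ 9.12×10^5 km³

Required water volume = Δh × A = 2.41 m × 3.46×10^14 m² = 8.339×10^14 m³ = 8.339×10^5 km³.
Ice volume = water volume × ρ_w/ρ_ice = 8.339×10^5 × 1001/915 = 9.12×10^5 km³.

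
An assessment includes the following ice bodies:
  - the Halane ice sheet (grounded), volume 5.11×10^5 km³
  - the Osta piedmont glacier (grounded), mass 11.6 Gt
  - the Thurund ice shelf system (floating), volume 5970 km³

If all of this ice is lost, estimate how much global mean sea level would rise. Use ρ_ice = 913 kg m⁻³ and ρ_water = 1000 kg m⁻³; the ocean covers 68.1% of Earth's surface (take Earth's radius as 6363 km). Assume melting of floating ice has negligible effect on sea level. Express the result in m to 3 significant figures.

Halane: 5.11×10^5 km³ × (913/1000) = 4.665×10^5 km³ of water.
Osta: 11.6 Gt = 1.160×10^13 kg; dividing by ρ_w = 1000 kg m⁻³ gives 1.160×10^10 m³ of water.
The Thurund ice shelf system is floating and already displaces its own weight of water, so its melt adds essentially nothing to sea level.
Total added water ≈ 4.666×10^14 m³ over 3.46×10^14 m² → Δh = 1.35 m.

≈ 1.35 m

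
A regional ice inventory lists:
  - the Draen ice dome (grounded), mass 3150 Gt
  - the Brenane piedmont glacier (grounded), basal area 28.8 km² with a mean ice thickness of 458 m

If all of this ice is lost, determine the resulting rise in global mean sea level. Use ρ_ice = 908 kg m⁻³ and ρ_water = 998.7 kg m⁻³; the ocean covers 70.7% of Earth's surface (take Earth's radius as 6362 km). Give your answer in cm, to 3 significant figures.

Draen: 3150 Gt = 3.150×10^15 kg; dividing by ρ_w = 998.7 kg m⁻³ gives 3.154×10^12 m³ of water.
Brenane: ice volume = 28.8 km² × 458 m = 13.19 km³; 13.19 × (908/998.7) = 11.99 km³ of water.
Total added water ≈ 3.166×10^12 m³ over 3.60×10^14 m² → Δh = 8.80×10^-3 m = 0.880 cm.

≈ 0.880 cm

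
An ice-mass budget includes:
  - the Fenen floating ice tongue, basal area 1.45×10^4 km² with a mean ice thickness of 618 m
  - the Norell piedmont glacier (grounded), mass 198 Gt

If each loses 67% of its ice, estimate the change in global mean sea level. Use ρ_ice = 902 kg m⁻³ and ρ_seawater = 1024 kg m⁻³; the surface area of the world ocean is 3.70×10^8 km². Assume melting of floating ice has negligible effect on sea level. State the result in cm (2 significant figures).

≈ 0.035 cm

The Fenen floating ice tongue is floating and already displaces its own weight of water, so its melt adds essentially nothing to sea level.
Norell: 0.67 × 198 Gt = 1.327×10^14 kg; dividing by ρ_w = 1024 kg m⁻³ gives 1.296×10^11 m³ of water.
Total added water ≈ 1.296×10^11 m³ over 3.70×10^14 m² → Δh = 3.50×10^-4 m = 0.035 cm.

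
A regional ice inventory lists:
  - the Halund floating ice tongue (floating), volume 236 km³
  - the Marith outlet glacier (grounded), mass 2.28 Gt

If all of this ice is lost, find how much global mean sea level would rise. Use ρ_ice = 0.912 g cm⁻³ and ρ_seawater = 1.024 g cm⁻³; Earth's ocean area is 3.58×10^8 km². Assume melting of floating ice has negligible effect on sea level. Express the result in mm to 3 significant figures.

≈ 6.22×10^-3 mm

The Halund floating ice tongue is floating and already displaces its own weight of water, so its melt adds essentially nothing to sea level.
Marith: 2.28 Gt = 2.280×10^12 kg; dividing by ρ_w = 1.024 g cm⁻³ = 1024 kg m⁻³ gives 2.227×10^9 m³ of water.
Total added water ≈ 2.227×10^9 m³ over 3.58×10^14 m² → Δh = 6.22×10^-6 m = 6.22×10^-3 mm.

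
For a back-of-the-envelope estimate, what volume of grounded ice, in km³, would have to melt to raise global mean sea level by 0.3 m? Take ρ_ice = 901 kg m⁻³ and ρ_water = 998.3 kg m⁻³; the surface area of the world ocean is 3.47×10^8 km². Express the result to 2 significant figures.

Required water volume = Δh × A = 0.3 m × 3.47×10^14 m² = 1.041×10^14 m³ = 1.041×10^5 km³.
Ice volume = water volume × ρ_w/ρ_ice = 1.041×10^5 × 998.3/901 = 1.2×10^5 km³.

≈ 1.2×10^5 km³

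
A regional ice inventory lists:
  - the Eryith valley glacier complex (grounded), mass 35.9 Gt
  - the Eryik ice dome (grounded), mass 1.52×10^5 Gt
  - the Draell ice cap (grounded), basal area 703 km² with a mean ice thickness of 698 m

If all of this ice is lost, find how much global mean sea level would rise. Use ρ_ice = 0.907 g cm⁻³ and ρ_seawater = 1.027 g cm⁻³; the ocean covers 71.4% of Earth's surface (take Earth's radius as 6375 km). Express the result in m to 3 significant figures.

≈ 0.407 m

Eryith: 35.9 Gt = 3.590×10^13 kg; dividing by ρ_w = 1.027 g cm⁻³ = 1027 kg m⁻³ gives 3.496×10^10 m³ of water.
Eryik: 1.52×10^5 Gt = 1.520×10^17 kg; dividing by ρ_w = 1027 kg m⁻³ gives 1.480×10^14 m³ of water.
Draell: ice volume = 703 km² × 698 m = 490.7 km³; 490.7 × (907/1027) = 433.4 km³ of water.
Total added water ≈ 1.485×10^14 m³ over 3.65×10^14 m² → Δh = 0.407 m.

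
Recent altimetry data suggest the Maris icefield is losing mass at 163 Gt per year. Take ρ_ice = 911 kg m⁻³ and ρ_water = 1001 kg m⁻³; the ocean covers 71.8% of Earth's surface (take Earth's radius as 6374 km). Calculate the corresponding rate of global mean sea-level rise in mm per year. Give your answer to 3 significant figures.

ρ_w = 1001 kg m⁻³. Annual water volume added = 163 Gt / ρ_w = 1.630×10^14 kg / 1001 kg m⁻³ = 1.628×10^11 m³.
Δh per year = 1.628×10^11 / 3.67×10^14 = 4.44×10^-4 m = 0.444 mm.

≈ 0.444 mm/yr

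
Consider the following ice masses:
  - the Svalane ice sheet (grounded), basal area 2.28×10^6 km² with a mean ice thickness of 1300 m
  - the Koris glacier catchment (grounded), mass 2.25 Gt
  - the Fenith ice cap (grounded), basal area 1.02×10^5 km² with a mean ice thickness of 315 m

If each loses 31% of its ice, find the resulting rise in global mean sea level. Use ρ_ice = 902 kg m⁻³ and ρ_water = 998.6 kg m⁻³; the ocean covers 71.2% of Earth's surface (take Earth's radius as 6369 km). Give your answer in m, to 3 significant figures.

Svalane: ice volume = 2.28×10^6 km² × 1300 m = 2.964×10^6 km³; 0.31 × 2.964×10^6 × (902/998.6) = 8.300×10^5 km³ of water.
Koris: 0.31 × 2.25 Gt = 6.975×10^11 kg; dividing by ρ_w = 998.6 kg m⁻³ gives 6.985×10^8 m³ of water.
Fenith: ice volume = 1.02×10^5 km² × 315 m = 3.213×10^4 km³; 0.31 × 3.213×10^4 × (902/998.6) = 8997 km³ of water.
Total added water ≈ 8.390×10^14 m³ over 3.63×10^14 m² → Δh = 2.31 m.

≈ 2.31 m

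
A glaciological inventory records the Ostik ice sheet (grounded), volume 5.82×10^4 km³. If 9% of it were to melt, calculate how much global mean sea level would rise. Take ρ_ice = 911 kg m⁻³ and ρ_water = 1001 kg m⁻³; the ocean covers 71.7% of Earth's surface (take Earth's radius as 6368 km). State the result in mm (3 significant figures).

≈ 13.0 mm

Ostik: 0.09 × 5.82×10^4 km³ × (911/1001) = 4767 km³ of water.
Spread over 3.65×10^14 m² of ocean, Δh = 4.767×10^12 / 3.65×10^14 = 0.0130 m = 13.0 mm.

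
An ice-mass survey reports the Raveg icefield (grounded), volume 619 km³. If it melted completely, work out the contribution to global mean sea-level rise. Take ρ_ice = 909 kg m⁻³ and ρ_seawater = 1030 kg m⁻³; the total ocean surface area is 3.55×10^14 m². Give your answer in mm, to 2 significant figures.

≈ 1.5 mm

Raveg: 619 km³ × (909/1030) = 546.3 km³ of water.
Spread over 3.55×10^14 m² of ocean, Δh = 5.463×10^11 / 3.55×10^14 = 1.54×10^-3 m = 1.5 mm.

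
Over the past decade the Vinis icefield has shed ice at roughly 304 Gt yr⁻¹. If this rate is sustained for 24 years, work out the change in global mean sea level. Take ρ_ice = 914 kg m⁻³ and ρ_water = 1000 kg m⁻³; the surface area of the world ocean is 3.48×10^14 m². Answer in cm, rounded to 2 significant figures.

Total mass lost = 304 Gt/yr × 24 yr = 7296 Gt = 7.296×10^15 kg.
ρ_w = 1000 kg m⁻³, so water volume = 7.296×10^15 / 1000 = 7.296×10^12 m³.
Δh = 7.296×10^12 / 3.48×10^14 = 0.0210 m = 2.1 cm.

≈ 2.1 cm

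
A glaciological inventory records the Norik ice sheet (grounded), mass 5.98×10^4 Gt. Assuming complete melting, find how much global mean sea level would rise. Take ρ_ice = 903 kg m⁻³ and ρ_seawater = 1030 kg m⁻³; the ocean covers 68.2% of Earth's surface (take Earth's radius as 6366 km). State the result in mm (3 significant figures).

Norik: 5.98×10^4 Gt = 5.980×10^16 kg; dividing by ρ_w = 1030 kg m⁻³ gives 5.806×10^13 m³ of water.
Spread over 3.47×10^14 m² of ocean, Δh = 5.806×10^13 / 3.47×10^14 = 0.167 m = 167 mm.

≈ 167 mm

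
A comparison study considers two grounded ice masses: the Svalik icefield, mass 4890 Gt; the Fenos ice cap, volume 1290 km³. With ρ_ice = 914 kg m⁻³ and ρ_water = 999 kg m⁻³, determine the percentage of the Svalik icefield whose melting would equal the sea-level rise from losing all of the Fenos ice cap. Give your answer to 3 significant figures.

Equal sea-level rise means equal mass of meltwater, i.e. equal mass of ice lost.
Ice mass of Fenos: 1.179×10^15 kg; ice mass of Svalik: 4.890×10^15 kg.
Fraction required = 1.179×10^15 / 4.890×10^15 = 0.241 → 24.1 %.

≈ 24.1 %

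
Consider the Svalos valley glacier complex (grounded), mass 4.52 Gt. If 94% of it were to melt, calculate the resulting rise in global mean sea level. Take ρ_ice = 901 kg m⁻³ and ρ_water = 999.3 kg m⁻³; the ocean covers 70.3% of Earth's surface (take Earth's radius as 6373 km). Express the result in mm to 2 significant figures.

Svalos: 0.94 × 4.52 Gt = 4.249×10^12 kg; dividing by ρ_w = 999.3 kg m⁻³ gives 4.252×10^9 m³ of water.
Spread over 3.59×10^14 m² of ocean, Δh = 4.252×10^9 / 3.59×10^14 = 1.18×10^-5 m = 0.012 mm.

≈ 0.012 mm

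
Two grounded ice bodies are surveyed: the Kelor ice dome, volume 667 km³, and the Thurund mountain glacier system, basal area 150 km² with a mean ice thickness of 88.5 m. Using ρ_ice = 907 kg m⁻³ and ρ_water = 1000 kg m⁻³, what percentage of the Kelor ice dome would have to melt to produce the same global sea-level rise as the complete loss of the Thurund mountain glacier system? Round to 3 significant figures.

≈ 1.99 %

Equal sea-level rise means equal mass of meltwater, i.e. equal mass of ice lost.
Ice mass of Thurund: 1.204×10^13 kg; ice mass of Kelor: 6.050×10^14 kg.
Fraction required = 1.204×10^13 / 6.050×10^14 = 0.0199 → 1.99 %.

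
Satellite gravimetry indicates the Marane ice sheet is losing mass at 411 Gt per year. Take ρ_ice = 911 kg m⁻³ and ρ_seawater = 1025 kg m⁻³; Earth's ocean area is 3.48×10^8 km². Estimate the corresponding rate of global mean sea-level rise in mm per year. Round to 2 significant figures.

ρ_w = 1025 kg m⁻³. Annual water volume added = 411 Gt / ρ_w = 4.110×10^14 kg / 1025 kg m⁻³ = 4.010×10^11 m³.
Δh per year = 4.010×10^11 / 3.48×10^14 = 1.15×10^-3 m = 1.2 mm.

≈ 1.2 mm/yr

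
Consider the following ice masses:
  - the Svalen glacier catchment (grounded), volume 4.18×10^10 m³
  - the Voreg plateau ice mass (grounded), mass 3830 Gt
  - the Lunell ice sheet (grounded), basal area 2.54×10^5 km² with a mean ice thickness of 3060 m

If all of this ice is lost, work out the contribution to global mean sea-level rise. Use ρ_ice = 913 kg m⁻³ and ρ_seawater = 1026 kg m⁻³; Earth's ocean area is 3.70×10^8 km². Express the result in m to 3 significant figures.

≈ 1.88 m

Svalen: 4.18×10^10 m³ × (913/1026) = 3.720×10^10 m³ of water.
Voreg: 3830 Gt = 3.830×10^15 kg; dividing by ρ_w = 1026 kg m⁻³ gives 3.733×10^12 m³ of water.
Lunell: ice volume = 2.54×10^5 km² × 3060 m = 7.772×10^5 km³; 7.772×10^5 × (913/1026) = 6.916×10^5 km³ of water.
Total added water ≈ 6.954×10^14 m³ over 3.70×10^14 m² → Δh = 1.88 m.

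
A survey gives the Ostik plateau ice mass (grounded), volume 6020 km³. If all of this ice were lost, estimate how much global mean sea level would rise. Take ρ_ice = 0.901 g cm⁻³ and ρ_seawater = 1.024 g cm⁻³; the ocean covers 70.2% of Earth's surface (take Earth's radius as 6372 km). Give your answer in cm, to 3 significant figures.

Ostik: 6020 km³ × (901/1024) = 5297 km³ of water.
Spread over 3.58×10^14 m² of ocean, Δh = 5.297×10^12 / 3.58×10^14 = 0.0148 m = 1.48 cm.

≈ 1.48 cm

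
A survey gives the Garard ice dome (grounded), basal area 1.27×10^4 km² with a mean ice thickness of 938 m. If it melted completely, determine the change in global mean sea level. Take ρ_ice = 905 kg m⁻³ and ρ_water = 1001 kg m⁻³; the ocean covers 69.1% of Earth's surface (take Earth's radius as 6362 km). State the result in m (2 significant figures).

≈ 0.031 m

Garard: ice volume = 1.27×10^4 km² × 938 m = 1.191×10^4 km³; 1.191×10^4 × (905/1001) = 1.077×10^4 km³ of water.
Spread over 3.51×10^14 m² of ocean, Δh = 1.077×10^13 / 3.51×10^14 = 0.0306 m.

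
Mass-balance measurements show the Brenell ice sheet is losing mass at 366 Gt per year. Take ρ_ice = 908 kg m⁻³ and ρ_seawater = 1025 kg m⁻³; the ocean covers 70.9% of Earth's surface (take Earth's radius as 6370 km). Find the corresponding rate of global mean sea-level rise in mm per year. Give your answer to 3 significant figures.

ρ_w = 1025 kg m⁻³. Annual water volume added = 366 Gt / ρ_w = 3.660×10^14 kg / 1025 kg m⁻³ = 3.571×10^11 m³.
Δh per year = 3.571×10^11 / 3.62×10^14 = 9.88×10^-4 m = 0.988 mm.

≈ 0.988 mm/yr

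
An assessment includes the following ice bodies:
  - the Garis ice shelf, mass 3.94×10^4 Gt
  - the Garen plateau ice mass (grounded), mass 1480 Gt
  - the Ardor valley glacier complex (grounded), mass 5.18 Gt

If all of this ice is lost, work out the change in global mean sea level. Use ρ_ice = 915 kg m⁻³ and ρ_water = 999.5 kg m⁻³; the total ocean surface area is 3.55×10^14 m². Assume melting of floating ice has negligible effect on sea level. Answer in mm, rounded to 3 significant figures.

The Garis ice shelf is floating and already displaces its own weight of water, so its melt adds essentially nothing to sea level.
Garen: 1480 Gt = 1.480×10^15 kg; dividing by ρ_w = 999.5 kg m⁻³ gives 1.481×10^12 m³ of water.
Ardor: 5.18 Gt = 5.180×10^12 kg; dividing by ρ_w = 999.5 kg m⁻³ gives 5.183×10^9 m³ of water.
Total added water ≈ 1.486×10^12 m³ over 3.55×10^14 m² → Δh = 4.19×10^-3 m = 4.19 mm.

≈ 4.19 mm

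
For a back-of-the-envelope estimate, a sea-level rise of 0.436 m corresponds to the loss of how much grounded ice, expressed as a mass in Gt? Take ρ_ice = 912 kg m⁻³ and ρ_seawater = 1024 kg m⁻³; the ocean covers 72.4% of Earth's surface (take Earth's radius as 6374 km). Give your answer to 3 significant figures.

Required water volume = Δh × A = 0.436 m × 3.70×10^14 m² = 1.612×10^14 m³.
ρ_w = 1024 kg m⁻³, so the mass of water = 1.612×10^14 m³ × 1024 kg m⁻³ = 1.650×10^17 kg = 1.65×10^5 Gt (and the same mass of ice, by conservation).

≈ 1.65×10^5 Gt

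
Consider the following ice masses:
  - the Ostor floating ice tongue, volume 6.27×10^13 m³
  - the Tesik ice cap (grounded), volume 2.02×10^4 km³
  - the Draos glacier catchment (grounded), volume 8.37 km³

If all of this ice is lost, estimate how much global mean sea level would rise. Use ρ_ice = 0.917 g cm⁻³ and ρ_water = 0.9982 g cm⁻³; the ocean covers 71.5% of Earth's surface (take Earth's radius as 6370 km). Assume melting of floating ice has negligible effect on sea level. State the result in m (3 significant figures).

The Ostor floating ice tongue is floating and already displaces its own weight of water, so its melt adds essentially nothing to sea level.
Tesik: 2.02×10^4 km³ × (917/998.2) = 1.856×10^4 km³ of water.
Draos: 8.37 km³ × (917/998.2) = 7.689 km³ of water.
Total added water ≈ 1.856×10^13 m³ over 3.65×10^14 m² → Δh = 0.0509 m.

≈ 0.0509 m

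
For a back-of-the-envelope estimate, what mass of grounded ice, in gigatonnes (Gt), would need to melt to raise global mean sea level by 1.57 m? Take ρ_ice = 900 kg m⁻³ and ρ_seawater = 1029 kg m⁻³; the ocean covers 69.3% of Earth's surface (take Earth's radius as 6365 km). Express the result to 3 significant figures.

≈ 5.70×10^5 Gt

Required water volume = Δh × A = 1.57 m × 3.53×10^14 m² = 5.539×10^14 m³.
ρ_w = 1029 kg m⁻³, so the mass of water = 5.539×10^14 m³ × 1029 kg m⁻³ = 5.700×10^17 kg = 5.70×10^5 Gt (and the same mass of ice, by conservation).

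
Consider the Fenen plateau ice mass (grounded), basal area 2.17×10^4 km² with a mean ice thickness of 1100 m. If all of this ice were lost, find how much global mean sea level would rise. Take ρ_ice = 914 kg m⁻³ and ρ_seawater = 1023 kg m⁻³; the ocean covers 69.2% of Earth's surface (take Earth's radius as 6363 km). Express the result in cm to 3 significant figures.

≈ 6.06 cm

Fenen: ice volume = 2.17×10^4 km² × 1100 m = 2.387×10^4 km³; 2.387×10^4 × (914/1023) = 2.133×10^4 km³ of water.
Spread over 3.52×10^14 m² of ocean, Δh = 2.133×10^13 / 3.52×10^14 = 0.0606 m = 6.06 cm.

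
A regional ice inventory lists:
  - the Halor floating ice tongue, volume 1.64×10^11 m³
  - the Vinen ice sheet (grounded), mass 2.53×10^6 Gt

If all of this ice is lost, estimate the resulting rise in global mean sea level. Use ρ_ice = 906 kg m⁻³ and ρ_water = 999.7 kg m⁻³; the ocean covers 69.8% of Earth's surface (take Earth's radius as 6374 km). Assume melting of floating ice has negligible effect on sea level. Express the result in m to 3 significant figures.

The Halor floating ice tongue is floating and already displaces its own weight of water, so its melt adds essentially nothing to sea level.
Vinen: 2.53×10^6 Gt = 2.530×10^18 kg; dividing by ρ_w = 999.7 kg m⁻³ gives 2.531×10^15 m³ of water.
Total added water ≈ 2.531×10^15 m³ over 3.56×10^14 m² → Δh = 7.10 m.

≈ 7.10 m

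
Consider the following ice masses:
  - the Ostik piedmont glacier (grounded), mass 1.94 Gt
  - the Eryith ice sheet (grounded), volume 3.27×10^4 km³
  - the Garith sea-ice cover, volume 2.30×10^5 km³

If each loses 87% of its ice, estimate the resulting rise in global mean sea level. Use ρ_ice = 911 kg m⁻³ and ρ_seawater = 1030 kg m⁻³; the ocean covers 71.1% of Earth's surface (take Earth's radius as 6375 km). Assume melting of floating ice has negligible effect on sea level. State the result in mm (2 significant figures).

≈ 69 mm

Ostik: 0.87 × 1.94 Gt = 1.688×10^12 kg; dividing by ρ_w = 1030 kg m⁻³ gives 1.639×10^9 m³ of water.
Eryith: 0.87 × 3.27×10^4 km³ × (911/1030) = 2.516×10^4 km³ of water.
The Garith sea-ice cover is floating and already displaces its own weight of water, so its melt adds essentially nothing to sea level.
Total added water ≈ 2.516×10^13 m³ over 3.63×10^14 m² → Δh = 0.0693 m = 69 mm.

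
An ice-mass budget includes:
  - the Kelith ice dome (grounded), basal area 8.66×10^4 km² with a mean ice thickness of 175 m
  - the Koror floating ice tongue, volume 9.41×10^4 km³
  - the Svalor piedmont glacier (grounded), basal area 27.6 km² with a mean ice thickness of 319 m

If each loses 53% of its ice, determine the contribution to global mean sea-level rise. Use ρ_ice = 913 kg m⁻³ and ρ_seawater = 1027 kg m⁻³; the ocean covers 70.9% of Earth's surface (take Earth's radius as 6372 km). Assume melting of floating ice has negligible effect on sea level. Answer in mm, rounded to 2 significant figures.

Kelith: ice volume = 8.66×10^4 km² × 175 m = 1.516×10^4 km³; 0.53 × 1.516×10^4 × (913/1027) = 7141 km³ of water.
The Koror floating ice tongue is floating and already displaces its own weight of water, so its melt adds essentially nothing to sea level.
Svalor: ice volume = 27.6 km² × 319 m = 8.804 km³; 0.53 × 8.804 × (913/1027) = 4.148 km³ of water.
Total added water ≈ 7.145×10^12 m³ over 3.62×10^14 m² → Δh = 0.0198 m = 20 mm.

≈ 20 mm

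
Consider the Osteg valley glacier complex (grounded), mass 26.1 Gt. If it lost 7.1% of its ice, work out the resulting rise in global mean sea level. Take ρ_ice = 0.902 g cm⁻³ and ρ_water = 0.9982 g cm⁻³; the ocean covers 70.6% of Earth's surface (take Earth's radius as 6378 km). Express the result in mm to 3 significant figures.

≈ 5.14×10^-3 mm

Osteg: 0.071 × 26.1 Gt = 1.853×10^12 kg; dividing by ρ_w = 0.9982 g cm⁻³ = 998.2 kg m⁻³ gives 1.856×10^9 m³ of water.
Spread over 3.61×10^14 m² of ocean, Δh = 1.856×10^9 / 3.61×10^14 = 5.14×10^-6 m = 5.14×10^-3 mm.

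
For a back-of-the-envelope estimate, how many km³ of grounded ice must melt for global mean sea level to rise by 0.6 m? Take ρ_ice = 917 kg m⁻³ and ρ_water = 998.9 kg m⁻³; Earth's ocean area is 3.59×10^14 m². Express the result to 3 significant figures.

Required water volume = Δh × A = 0.6 m × 3.59×10^14 m² = 2.154×10^14 m³ = 2.154×10^5 km³.
Ice volume = water volume × ρ_w/ρ_ice = 2.154×10^5 × 998.9/917 = 2.35×10^5 km³.

≈ 2.35×10^5 km³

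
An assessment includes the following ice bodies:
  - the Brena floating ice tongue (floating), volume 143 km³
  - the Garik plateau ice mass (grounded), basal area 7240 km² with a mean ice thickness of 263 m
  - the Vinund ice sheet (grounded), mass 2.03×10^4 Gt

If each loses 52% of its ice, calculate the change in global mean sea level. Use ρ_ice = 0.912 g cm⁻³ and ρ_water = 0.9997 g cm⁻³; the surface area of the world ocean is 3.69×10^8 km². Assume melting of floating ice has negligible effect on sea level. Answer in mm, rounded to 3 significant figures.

≈ 31.1 mm

The Brena floating ice tongue is floating and already displaces its own weight of water, so its melt adds essentially nothing to sea level.
Garik: ice volume = 7240 km² × 263 m = 1904 km³; 0.52 × 1904 × (912/999.7) = 903.3 km³ of water.
Vinund: 0.52 × 2.03×10^4 Gt = 1.056×10^16 kg; dividing by ρ_w = 0.9997 g cm⁻³ = 999.7 kg m⁻³ gives 1.056×10^13 m³ of water.
Total added water ≈ 1.146×10^13 m³ over 3.69×10^14 m² → Δh = 0.0311 m = 31.1 mm.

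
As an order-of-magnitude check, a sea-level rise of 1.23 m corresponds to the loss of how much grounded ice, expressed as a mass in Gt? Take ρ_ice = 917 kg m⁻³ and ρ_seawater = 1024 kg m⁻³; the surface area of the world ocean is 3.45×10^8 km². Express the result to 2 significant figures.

≈ 4.3×10^5 Gt

Required water volume = Δh × A = 1.23 m × 3.45×10^14 m² = 4.244×10^14 m³.
ρ_w = 1024 kg m⁻³, so the mass of water = 4.244×10^14 m³ × 1024 kg m⁻³ = 4.345×10^17 kg = 4.3×10^5 Gt (and the same mass of ice, by conservation).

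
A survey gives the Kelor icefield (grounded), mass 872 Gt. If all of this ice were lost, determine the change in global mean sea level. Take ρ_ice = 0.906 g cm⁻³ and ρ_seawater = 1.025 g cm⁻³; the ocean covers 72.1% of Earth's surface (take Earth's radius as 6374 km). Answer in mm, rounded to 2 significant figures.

Kelor: 872 Gt = 8.720×10^14 kg; dividing by ρ_w = 1.025 g cm⁻³ = 1025 kg m⁻³ gives 8.507×10^11 m³ of water.
Spread over 3.68×10^14 m² of ocean, Δh = 8.507×10^11 / 3.68×10^14 = 2.31×10^-3 m = 2.3 mm.

≈ 2.3 mm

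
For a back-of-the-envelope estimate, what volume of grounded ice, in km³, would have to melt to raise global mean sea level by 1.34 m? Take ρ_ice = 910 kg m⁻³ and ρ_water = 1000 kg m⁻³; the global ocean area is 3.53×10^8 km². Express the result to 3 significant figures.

Required water volume = Δh × A = 1.34 m × 3.53×10^14 m² = 4.730×10^14 m³ = 4.730×10^5 km³.
Ice volume = water volume × ρ_w/ρ_ice = 4.730×10^5 × 1000/910 = 5.20×10^5 km³.

≈ 5.20×10^5 km³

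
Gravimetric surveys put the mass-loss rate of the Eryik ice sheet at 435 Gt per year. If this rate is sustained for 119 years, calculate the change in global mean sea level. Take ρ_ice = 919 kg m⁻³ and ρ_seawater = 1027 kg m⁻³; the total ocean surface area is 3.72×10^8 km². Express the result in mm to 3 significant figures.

≈ 135 mm

Total mass lost = 435 Gt/yr × 119 yr = 5.176×10^4 Gt = 5.176×10^16 kg.
ρ_w = 1027 kg m⁻³, so water volume = 5.176×10^16 / 1027 = 5.040×10^13 m³.
Δh = 5.040×10^13 / 3.72×10^14 = 0.135 m = 135 mm.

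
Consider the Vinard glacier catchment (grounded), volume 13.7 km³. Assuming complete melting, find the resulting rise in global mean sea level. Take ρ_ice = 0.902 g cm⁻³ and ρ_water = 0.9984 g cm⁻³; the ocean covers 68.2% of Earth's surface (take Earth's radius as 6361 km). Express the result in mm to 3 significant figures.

≈ 0.0357 mm

Vinard: 13.7 km³ × (902/998.4) = 12.38 km³ of water.
Spread over 3.47×10^14 m² of ocean, Δh = 1.238×10^10 / 3.47×10^14 = 3.57×10^-5 m = 0.0357 mm.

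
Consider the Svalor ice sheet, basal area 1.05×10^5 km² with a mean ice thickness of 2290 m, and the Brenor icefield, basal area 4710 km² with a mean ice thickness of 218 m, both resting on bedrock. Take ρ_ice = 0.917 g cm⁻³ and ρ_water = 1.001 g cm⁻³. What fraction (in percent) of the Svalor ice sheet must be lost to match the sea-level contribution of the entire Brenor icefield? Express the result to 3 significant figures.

≈ 0.427 %

Equal sea-level rise means equal mass of meltwater, i.e. equal mass of ice lost.
Ice mass of Brenor: 9.416×10^14 kg; ice mass of Svalor: 2.205×10^17 kg.
Fraction required = 9.416×10^14 / 2.205×10^17 = 4.27×10^-3 → 0.427 %.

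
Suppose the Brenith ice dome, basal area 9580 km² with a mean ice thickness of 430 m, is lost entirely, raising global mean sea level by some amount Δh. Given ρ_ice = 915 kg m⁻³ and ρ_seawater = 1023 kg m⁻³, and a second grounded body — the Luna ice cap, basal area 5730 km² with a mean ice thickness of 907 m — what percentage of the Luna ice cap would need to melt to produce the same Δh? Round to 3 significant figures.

Equal sea-level rise means equal mass of meltwater, i.e. equal mass of ice lost.
Ice mass of Brenith: 3.769×10^15 kg; ice mass of Luna: 4.755×10^15 kg.
Fraction required = 3.769×10^15 / 4.755×10^15 = 0.793 → 79.3 %.

≈ 79.3 %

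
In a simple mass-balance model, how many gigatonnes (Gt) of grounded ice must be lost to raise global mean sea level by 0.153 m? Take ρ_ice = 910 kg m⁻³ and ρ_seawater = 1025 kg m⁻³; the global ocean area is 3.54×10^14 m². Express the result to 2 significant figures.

Required water volume = Δh × A = 0.153 m × 3.54×10^14 m² = 5.416×10^13 m³.
ρ_w = 1025 kg m⁻³, so the mass of water = 5.416×10^13 m³ × 1025 kg m⁻³ = 5.552×10^16 kg = 5.6×10^4 Gt (and the same mass of ice, by conservation).

≈ 5.6×10^4 Gt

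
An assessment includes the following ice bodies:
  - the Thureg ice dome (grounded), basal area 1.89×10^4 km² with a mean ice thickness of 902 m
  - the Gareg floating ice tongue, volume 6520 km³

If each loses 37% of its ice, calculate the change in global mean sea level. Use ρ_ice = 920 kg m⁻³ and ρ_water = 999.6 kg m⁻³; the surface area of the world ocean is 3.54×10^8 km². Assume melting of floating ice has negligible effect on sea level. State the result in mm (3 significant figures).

≈ 16.4 mm

Thureg: ice volume = 1.89×10^4 km² × 902 m = 1.705×10^4 km³; 0.37 × 1.705×10^4 × (920/999.6) = 5805 km³ of water.
The Gareg floating ice tongue is floating and already displaces its own weight of water, so its melt adds essentially nothing to sea level.
Total added water ≈ 5.805×10^12 m³ over 3.54×10^14 m² → Δh = 0.0164 m = 16.4 mm.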